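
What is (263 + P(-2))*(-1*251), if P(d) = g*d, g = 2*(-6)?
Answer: -72037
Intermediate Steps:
g = -12
P(d) = -12*d
(263 + P(-2))*(-1*251) = (263 - 12*(-2))*(-1*251) = (263 + 24)*(-251) = 287*(-251) = -72037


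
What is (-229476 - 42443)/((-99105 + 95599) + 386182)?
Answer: -271919/382676 ≈ -0.71057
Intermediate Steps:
(-229476 - 42443)/((-99105 + 95599) + 386182) = -271919/(-3506 + 386182) = -271919/382676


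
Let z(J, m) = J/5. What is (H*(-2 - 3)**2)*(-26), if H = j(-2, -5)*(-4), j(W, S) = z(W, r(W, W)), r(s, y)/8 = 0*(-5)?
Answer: -1040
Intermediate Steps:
r(s, y) = 0 (r(s, y) = 8*(0*(-5)) = 8*0 = 0)
z(J, m) = J/5 (z(J, m) = J*(1/5) = J/5)
j(W, S) = W/5
H = 8/5 (H = ((1/5)*(-2))*(-4) = -2/5*(-4) = 8/5 ≈ 1.6000)
(H*(-2 - 3)**2)*(-26) = (8*(-2 - 3)**2/5)*(-26) = ((8/5)*(-5)**2)*(-26) = ((8/5)*25)*(-26) = 40*(-26) = -1040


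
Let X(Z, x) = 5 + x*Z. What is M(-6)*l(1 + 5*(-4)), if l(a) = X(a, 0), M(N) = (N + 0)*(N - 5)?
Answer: 330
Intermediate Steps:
M(N) = N*(-5 + N)
X(Z, x) = 5 + Z*x
l(a) = 5 (l(a) = 5 + a*0 = 5 + 0 = 5)
M(-6)*l(1 + 5*(-4)) = -6*(-5 - 6)*5 = -6*(-11)*5 = 66*5 = 330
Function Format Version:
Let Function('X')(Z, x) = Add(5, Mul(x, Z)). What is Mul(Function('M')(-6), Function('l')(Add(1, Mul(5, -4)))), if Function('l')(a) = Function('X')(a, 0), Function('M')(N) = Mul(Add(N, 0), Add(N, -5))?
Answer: 330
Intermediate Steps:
Function('M')(N) = Mul(N, Add(-5, N))
Function('X')(Z, x) = Add(5, Mul(Z, x))
Function('l')(a) = 5 (Function('l')(a) = Add(5, Mul(a, 0)) = Add(5, 0) = 5)
Mul(Function('M')(-6), Function('l')(Add(1, Mul(5, -4)))) = Mul(Mul(-6, Add(-5, -6)), 5) = Mul(Mul(-6, -11), 5) = Mul(66, 5) = 330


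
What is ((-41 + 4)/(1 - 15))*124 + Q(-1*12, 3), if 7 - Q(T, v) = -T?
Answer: 2259/7 ≈ 322.71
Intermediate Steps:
Q(T, v) = 7 + T (Q(T, v) = 7 - (-1)*T = 7 + T)
((-41 + 4)/(1 - 15))*124 + Q(-1*12, 3) = ((-41 + 4)/(1 - 15))*124 + (7 - 1*12) = -37/(-14)*124 + (7 - 12) = -37*(-1/14)*124 - 5 = (37/14)*124 - 5 = 2294/7 - 5 = 2259/7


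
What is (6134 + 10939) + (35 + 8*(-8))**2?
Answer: 17914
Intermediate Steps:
(6134 + 10939) + (35 + 8*(-8))**2 = 17073 + (35 - 64)**2 = 17073 + (-29)**2 = 17073 + 841 = 17914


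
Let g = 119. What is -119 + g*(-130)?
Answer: -15589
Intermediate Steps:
-119 + g*(-130) = -119 + 119*(-130) = -119 - 15470 = -15589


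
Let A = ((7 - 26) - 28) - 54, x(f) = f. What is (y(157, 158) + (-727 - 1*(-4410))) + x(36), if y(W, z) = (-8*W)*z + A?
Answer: -194830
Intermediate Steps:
A = -101 (A = (-19 - 28) - 54 = -47 - 54 = -101)
y(W, z) = -101 - 8*W*z (y(W, z) = (-8*W)*z - 101 = -8*W*z - 101 = -101 - 8*W*z)
(y(157, 158) + (-727 - 1*(-4410))) + x(36) = ((-101 - 8*157*158) + (-727 - 1*(-4410))) + 36 = ((-101 - 198448) + (-727 + 4410)) + 36 = (-198549 + 3683) + 36 = -194866 + 36 = -194830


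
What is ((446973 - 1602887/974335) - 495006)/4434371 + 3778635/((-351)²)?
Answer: 5440021346937400211/177432555311860095 ≈ 30.660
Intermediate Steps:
((446973 - 1602887/974335) - 495006)/4434371 + 3778635/((-351)²) = ((446973 - 1602887*1/974335) - 495006)*(1/4434371) + 3778635/123201 = ((446973 - 1602887/974335) - 495006)*(1/4434371) + 3778635*(1/123201) = (435499835068/974335 - 495006)*(1/4434371) + 1259545/41067 = -46801835942/974335*1/4434371 + 1259545/41067 = -46801835942/4320562868285 + 1259545/41067 = 5440021346937400211/177432555311860095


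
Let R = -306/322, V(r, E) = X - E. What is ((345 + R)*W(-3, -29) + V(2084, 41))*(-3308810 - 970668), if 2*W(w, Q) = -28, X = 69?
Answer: 471341706920/23 ≈ 2.0493e+10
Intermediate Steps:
W(w, Q) = -14 (W(w, Q) = (1/2)*(-28) = -14)
V(r, E) = 69 - E
R = -153/161 (R = -306*1/322 = -153/161 ≈ -0.95031)
((345 + R)*W(-3, -29) + V(2084, 41))*(-3308810 - 970668) = ((345 - 153/161)*(-14) + (69 - 1*41))*(-3308810 - 970668) = ((55392/161)*(-14) + (69 - 41))*(-4279478) = (-110784/23 + 28)*(-4279478) = -110140/23*(-4279478) = 471341706920/23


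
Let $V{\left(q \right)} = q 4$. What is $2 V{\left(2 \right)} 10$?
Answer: $160$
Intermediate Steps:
$V{\left(q \right)} = 4 q$
$2 V{\left(2 \right)} 10 = 2 \cdot 4 \cdot 2 \cdot 10 = 2 \cdot 8 \cdot 10 = 16 \cdot 10 = 160$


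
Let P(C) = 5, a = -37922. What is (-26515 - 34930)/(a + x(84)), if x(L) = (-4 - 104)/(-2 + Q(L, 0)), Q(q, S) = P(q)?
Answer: 61445/37958 ≈ 1.6188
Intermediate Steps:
Q(q, S) = 5
x(L) = -36 (x(L) = (-4 - 104)/(-2 + 5) = -108/3 = -108*⅓ = -36)
(-26515 - 34930)/(a + x(84)) = (-26515 - 34930)/(-37922 - 36) = -61445/(-37958) = -61445*(-1/37958) = 61445/37958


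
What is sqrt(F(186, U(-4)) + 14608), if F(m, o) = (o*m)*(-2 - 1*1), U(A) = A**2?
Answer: 4*sqrt(355) ≈ 75.366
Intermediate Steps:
F(m, o) = -3*m*o (F(m, o) = (m*o)*(-2 - 1) = (m*o)*(-3) = -3*m*o)
sqrt(F(186, U(-4)) + 14608) = sqrt(-3*186*(-4)**2 + 14608) = sqrt(-3*186*16 + 14608) = sqrt(-8928 + 14608) = sqrt(5680) = 4*sqrt(355)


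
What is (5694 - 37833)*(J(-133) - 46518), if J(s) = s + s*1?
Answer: 1503590976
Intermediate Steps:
J(s) = 2*s (J(s) = s + s = 2*s)
(5694 - 37833)*(J(-133) - 46518) = (5694 - 37833)*(2*(-133) - 46518) = -32139*(-266 - 46518) = -32139*(-46784) = 1503590976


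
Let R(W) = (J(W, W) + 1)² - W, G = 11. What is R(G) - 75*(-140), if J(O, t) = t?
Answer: 10633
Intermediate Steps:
R(W) = (1 + W)² - W (R(W) = (W + 1)² - W = (1 + W)² - W)
R(G) - 75*(-140) = ((1 + 11)² - 1*11) - 75*(-140) = (12² - 11) + 10500 = (144 - 11) + 10500 = 133 + 10500 = 10633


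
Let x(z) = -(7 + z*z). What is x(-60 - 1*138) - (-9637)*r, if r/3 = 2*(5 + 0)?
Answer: 249899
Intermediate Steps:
x(z) = -7 - z**2 (x(z) = -(7 + z**2) = -7 - z**2)
r = 30 (r = 3*(2*(5 + 0)) = 3*(2*5) = 3*10 = 30)
x(-60 - 1*138) - (-9637)*r = (-7 - (-60 - 1*138)**2) - (-9637)*30 = (-7 - (-60 - 138)**2) - 1*(-289110) = (-7 - 1*(-198)**2) + 289110 = (-7 - 1*39204) + 289110 = (-7 - 39204) + 289110 = -39211 + 289110 = 249899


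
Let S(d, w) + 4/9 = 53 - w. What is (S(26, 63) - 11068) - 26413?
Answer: -337423/9 ≈ -37491.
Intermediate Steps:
S(d, w) = 473/9 - w (S(d, w) = -4/9 + (53 - w) = 473/9 - w)
(S(26, 63) - 11068) - 26413 = ((473/9 - 1*63) - 11068) - 26413 = ((473/9 - 63) - 11068) - 26413 = (-94/9 - 11068) - 26413 = -99706/9 - 26413 = -337423/9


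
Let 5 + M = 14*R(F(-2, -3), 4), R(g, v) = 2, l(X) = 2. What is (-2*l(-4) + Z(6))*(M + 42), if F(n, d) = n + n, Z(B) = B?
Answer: 130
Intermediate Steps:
F(n, d) = 2*n
M = 23 (M = -5 + 14*2 = -5 + 28 = 23)
(-2*l(-4) + Z(6))*(M + 42) = (-2*2 + 6)*(23 + 42) = (-4 + 6)*65 = 2*65 = 130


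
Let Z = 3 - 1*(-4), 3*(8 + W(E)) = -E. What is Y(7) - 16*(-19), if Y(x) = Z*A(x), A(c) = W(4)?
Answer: 716/3 ≈ 238.67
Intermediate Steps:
W(E) = -8 - E/3 (W(E) = -8 + (-E)/3 = -8 - E/3)
Z = 7 (Z = 3 + 4 = 7)
A(c) = -28/3 (A(c) = -8 - ⅓*4 = -8 - 4/3 = -28/3)
Y(x) = -196/3 (Y(x) = 7*(-28/3) = -196/3)
Y(7) - 16*(-19) = -196/3 - 16*(-19) = -196/3 + 304 = 716/3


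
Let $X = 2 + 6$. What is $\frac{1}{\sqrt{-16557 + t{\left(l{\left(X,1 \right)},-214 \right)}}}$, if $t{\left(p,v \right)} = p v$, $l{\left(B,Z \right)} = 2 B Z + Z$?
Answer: $- \frac{i \sqrt{20195}}{20195} \approx - 0.0070368 i$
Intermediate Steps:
$X = 8$
$l{\left(B,Z \right)} = Z + 2 B Z$ ($l{\left(B,Z \right)} = 2 B Z + Z = Z + 2 B Z$)
$\frac{1}{\sqrt{-16557 + t{\left(l{\left(X,1 \right)},-214 \right)}}} = \frac{1}{\sqrt{-16557 + 1 \left(1 + 2 \cdot 8\right) \left(-214\right)}} = \frac{1}{\sqrt{-16557 + 1 \left(1 + 16\right) \left(-214\right)}} = \frac{1}{\sqrt{-16557 + 1 \cdot 17 \left(-214\right)}} = \frac{1}{\sqrt{-16557 + 17 \left(-214\right)}} = \frac{1}{\sqrt{-16557 - 3638}} = \frac{1}{\sqrt{-20195}} = \frac{1}{i \sqrt{20195}} = - \frac{i \sqrt{20195}}{20195}$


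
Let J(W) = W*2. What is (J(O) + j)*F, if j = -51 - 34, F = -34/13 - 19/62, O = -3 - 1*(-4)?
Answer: 195465/806 ≈ 242.51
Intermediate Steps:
O = 1 (O = -3 + 4 = 1)
J(W) = 2*W
F = -2355/806 (F = -34*1/13 - 19*1/62 = -34/13 - 19/62 = -2355/806 ≈ -2.9218)
j = -85
(J(O) + j)*F = (2*1 - 85)*(-2355/806) = (2 - 85)*(-2355/806) = -83*(-2355/806) = 195465/806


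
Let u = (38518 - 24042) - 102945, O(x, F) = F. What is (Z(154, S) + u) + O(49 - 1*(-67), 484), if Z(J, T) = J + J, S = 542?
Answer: -87677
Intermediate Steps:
u = -88469 (u = 14476 - 102945 = -88469)
Z(J, T) = 2*J
(Z(154, S) + u) + O(49 - 1*(-67), 484) = (2*154 - 88469) + 484 = (308 - 88469) + 484 = -88161 + 484 = -87677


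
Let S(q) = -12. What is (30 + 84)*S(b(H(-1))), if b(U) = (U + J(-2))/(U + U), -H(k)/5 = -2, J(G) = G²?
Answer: -1368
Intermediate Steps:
H(k) = 10 (H(k) = -5*(-2) = 10)
b(U) = (4 + U)/(2*U) (b(U) = (U + (-2)²)/(U + U) = (U + 4)/((2*U)) = (4 + U)*(1/(2*U)) = (4 + U)/(2*U))
(30 + 84)*S(b(H(-1))) = (30 + 84)*(-12) = 114*(-12) = -1368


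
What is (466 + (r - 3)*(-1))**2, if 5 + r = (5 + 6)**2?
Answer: 124609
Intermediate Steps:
r = 116 (r = -5 + (5 + 6)**2 = -5 + 11**2 = -5 + 121 = 116)
(466 + (r - 3)*(-1))**2 = (466 + (116 - 3)*(-1))**2 = (466 + 113*(-1))**2 = (466 - 113)**2 = 353**2 = 124609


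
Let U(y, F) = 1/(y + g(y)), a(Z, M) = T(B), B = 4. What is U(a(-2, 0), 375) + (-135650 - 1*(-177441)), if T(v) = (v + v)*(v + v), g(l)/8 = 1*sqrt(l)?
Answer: 5349249/128 ≈ 41791.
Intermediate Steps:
g(l) = 8*sqrt(l) (g(l) = 8*(1*sqrt(l)) = 8*sqrt(l))
T(v) = 4*v**2 (T(v) = (2*v)*(2*v) = 4*v**2)
a(Z, M) = 64 (a(Z, M) = 4*4**2 = 4*16 = 64)
U(y, F) = 1/(y + 8*sqrt(y))
U(a(-2, 0), 375) + (-135650 - 1*(-177441)) = 1/(64 + 8*sqrt(64)) + (-135650 - 1*(-177441)) = 1/(64 + 8*8) + (-135650 + 177441) = 1/(64 + 64) + 41791 = 1/128 + 41791 = 5349249/128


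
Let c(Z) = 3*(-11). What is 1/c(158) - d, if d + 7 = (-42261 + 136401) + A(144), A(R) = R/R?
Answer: -3106423/33 ≈ -94134.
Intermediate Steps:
A(R) = 1
c(Z) = -33
d = 94134 (d = -7 + ((-42261 + 136401) + 1) = -7 + (94140 + 1) = -7 + 94141 = 94134)
1/c(158) - d = 1/(-33) - 1*94134 = -1/33 - 94134 = -3106423/33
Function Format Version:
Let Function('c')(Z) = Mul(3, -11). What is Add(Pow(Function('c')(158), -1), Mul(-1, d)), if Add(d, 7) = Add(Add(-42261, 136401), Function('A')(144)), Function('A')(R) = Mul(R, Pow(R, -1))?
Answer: Rational(-3106423, 33) ≈ -94134.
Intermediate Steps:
Function('A')(R) = 1
Function('c')(Z) = -33
d = 94134 (d = Add(-7, Add(Add(-42261, 136401), 1)) = Add(-7, Add(94140, 1)) = Add(-7, 94141) = 94134)
Add(Pow(Function('c')(158), -1), Mul(-1, d)) = Add(Pow(-33, -1), Mul(-1, 94134)) = Add(Rational(-1, 33), -94134) = Rational(-3106423, 33)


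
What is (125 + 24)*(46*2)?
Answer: 13708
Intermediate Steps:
(125 + 24)*(46*2) = 149*92 = 13708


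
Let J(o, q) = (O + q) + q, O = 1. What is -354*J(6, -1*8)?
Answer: 5310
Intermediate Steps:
J(o, q) = 1 + 2*q (J(o, q) = (1 + q) + q = 1 + 2*q)
-354*J(6, -1*8) = -354*(1 + 2*(-1*8)) = -354*(1 + 2*(-8)) = -354*(1 - 16) = -354*(-15) = 5310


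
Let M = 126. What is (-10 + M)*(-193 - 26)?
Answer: -25404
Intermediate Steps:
(-10 + M)*(-193 - 26) = (-10 + 126)*(-193 - 26) = 116*(-219) = -25404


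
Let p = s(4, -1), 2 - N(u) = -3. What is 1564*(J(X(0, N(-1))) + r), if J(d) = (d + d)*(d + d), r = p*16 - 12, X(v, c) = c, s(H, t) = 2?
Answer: 187680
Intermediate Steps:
N(u) = 5 (N(u) = 2 - 1*(-3) = 2 + 3 = 5)
p = 2
r = 20 (r = 2*16 - 12 = 32 - 12 = 20)
J(d) = 4*d² (J(d) = (2*d)*(2*d) = 4*d²)
1564*(J(X(0, N(-1))) + r) = 1564*(4*5² + 20) = 1564*(4*25 + 20) = 1564*(100 + 20) = 1564*120 = 187680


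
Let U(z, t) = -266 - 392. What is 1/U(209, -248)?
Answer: -1/658 ≈ -0.0015198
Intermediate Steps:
U(z, t) = -658
1/U(209, -248) = 1/(-658) = -1/658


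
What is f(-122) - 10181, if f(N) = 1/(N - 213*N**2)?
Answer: -32277984935/3170414 ≈ -10181.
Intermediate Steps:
f(-122) - 10181 = -1/(-122*(-1 + 213*(-122))) - 10181 = -1*(-1/122)/(-1 - 25986) - 10181 = -1*(-1/122)/(-25987) - 10181 = -1*(-1/122)*(-1/25987) - 10181 = -1/3170414 - 10181 = -32277984935/3170414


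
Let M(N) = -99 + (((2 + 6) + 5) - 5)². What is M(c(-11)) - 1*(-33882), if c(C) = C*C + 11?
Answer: 33847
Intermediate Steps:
c(C) = 11 + C² (c(C) = C² + 11 = 11 + C²)
M(N) = -35 (M(N) = -99 + ((8 + 5) - 5)² = -99 + (13 - 5)² = -99 + 8² = -99 + 64 = -35)
M(c(-11)) - 1*(-33882) = -35 - 1*(-33882) = -35 + 33882 = 33847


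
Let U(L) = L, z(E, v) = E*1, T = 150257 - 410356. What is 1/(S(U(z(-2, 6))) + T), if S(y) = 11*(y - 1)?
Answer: -1/260132 ≈ -3.8442e-6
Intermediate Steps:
T = -260099
z(E, v) = E
S(y) = -11 + 11*y (S(y) = 11*(-1 + y) = -11 + 11*y)
1/(S(U(z(-2, 6))) + T) = 1/((-11 + 11*(-2)) - 260099) = 1/((-11 - 22) - 260099) = 1/(-33 - 260099) = 1/(-260132) = -1/260132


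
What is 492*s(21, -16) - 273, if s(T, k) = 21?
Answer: 10059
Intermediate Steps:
492*s(21, -16) - 273 = 492*21 - 273 = 10332 - 273 = 10059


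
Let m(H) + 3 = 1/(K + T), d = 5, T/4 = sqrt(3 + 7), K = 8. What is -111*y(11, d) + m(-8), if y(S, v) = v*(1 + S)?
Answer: -79957/12 + sqrt(10)/24 ≈ -6663.0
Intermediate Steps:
T = 4*sqrt(10) (T = 4*sqrt(3 + 7) = 4*sqrt(10) ≈ 12.649)
m(H) = -3 + 1/(8 + 4*sqrt(10))
-111*y(11, d) + m(-8) = -555*(1 + 11) + (-37/12 + sqrt(10)/24) = -555*12 + (-37/12 + sqrt(10)/24) = -111*60 + (-37/12 + sqrt(10)/24) = -6660 + (-37/12 + sqrt(10)/24) = -79957/12 + sqrt(10)/24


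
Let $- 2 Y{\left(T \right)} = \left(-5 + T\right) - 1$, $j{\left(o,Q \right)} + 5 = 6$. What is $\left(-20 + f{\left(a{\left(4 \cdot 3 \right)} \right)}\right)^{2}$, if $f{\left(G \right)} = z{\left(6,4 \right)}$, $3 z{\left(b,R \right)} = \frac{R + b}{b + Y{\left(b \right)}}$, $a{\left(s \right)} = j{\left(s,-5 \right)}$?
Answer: $\frac{30625}{81} \approx 378.09$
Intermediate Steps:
$j{\left(o,Q \right)} = 1$ ($j{\left(o,Q \right)} = -5 + 6 = 1$)
$a{\left(s \right)} = 1$
$Y{\left(T \right)} = 3 - \frac{T}{2}$ ($Y{\left(T \right)} = - \frac{\left(-5 + T\right) - 1}{2} = - \frac{-6 + T}{2} = 3 - \frac{T}{2}$)
$z{\left(b,R \right)} = \frac{R + b}{3 \left(3 + \frac{b}{2}\right)}$ ($z{\left(b,R \right)} = \frac{\left(R + b\right) \frac{1}{b - \left(-3 + \frac{b}{2}\right)}}{3} = \frac{\left(R + b\right) \frac{1}{3 + \frac{b}{2}}}{3} = \frac{\frac{1}{3 + \frac{b}{2}} \left(R + b\right)}{3} = \frac{R + b}{3 \left(3 + \frac{b}{2}\right)}$)
$f{\left(G \right)} = \frac{5}{9}$ ($f{\left(G \right)} = \frac{2 \left(4 + 6\right)}{3 \left(6 + 6\right)} = \frac{2}{3} \cdot \frac{1}{12} \cdot 10 = \frac{5}{9}$)
$\left(-20 + f{\left(a{\left(4 \cdot 3 \right)} \right)}\right)^{2} = \left(-20 + \frac{5}{9}\right)^{2} = \left(- \frac{175}{9}\right)^{2} = \frac{30625}{81}$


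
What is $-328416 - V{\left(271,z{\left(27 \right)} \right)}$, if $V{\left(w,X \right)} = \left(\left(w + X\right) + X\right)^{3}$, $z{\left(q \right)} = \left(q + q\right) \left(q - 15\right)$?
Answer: $-3848079679$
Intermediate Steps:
$z{\left(q \right)} = 2 q \left(-15 + q\right)$
$V{\left(w,X \right)} = \left(w + 2 X\right)^{3}$ ($V{\left(w,X \right)} = \left(\left(X + w\right) + X\right)^{3} = \left(w + 2 X\right)^{3}$)
$-328416 - V{\left(271,z{\left(27 \right)} \right)} = -328416 - \left(271 + 2 \cdot 2 \cdot 27 \left(-15 + 27\right)\right)^{3} = -328416 - \left(271 + 2 \cdot 2 \cdot 27 \cdot 12\right)^{3} = -328416 - \left(271 + 2 \cdot 648\right)^{3} = -328416 - \left(271 + 1296\right)^{3} = -328416 - 1567^{3} = -328416 - 3847751263 = -3848079679$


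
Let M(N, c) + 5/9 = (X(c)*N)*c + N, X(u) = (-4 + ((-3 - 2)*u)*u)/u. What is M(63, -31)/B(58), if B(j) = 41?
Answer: -2726141/369 ≈ -7387.9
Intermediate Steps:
X(u) = (-4 - 5*u²)/u (X(u) = (-4 + (-5*u)*u)/u = (-4 - 5*u²)/u)
M(N, c) = -5/9 + N + N*c*(-5*c - 4/c) (M(N, c) = -5/9 + (((-5*c - 4/c)*N)*c + N) = -5/9 + ((N*(-5*c - 4/c))*c + N) = -5/9 + (N*c*(-5*c - 4/c) + N) = -5/9 + (N + N*c*(-5*c - 4/c)) = -5/9 + N + N*c*(-5*c - 4/c))
M(63, -31)/B(58) = (-5/9 + 63 - 1*63*(4 + 5*(-31)²))/41 = (-5/9 + 63 - 1*63*(4 + 5*961))*(1/41) = (-5/9 + 63 - 1*63*(4 + 4805))*(1/41) = (-5/9 + 63 - 1*63*4809)*(1/41) = (-5/9 + 63 - 302967)*(1/41) = -2726141/9*1/41 = -2726141/369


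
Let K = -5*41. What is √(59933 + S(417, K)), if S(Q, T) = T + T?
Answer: √59523 ≈ 243.97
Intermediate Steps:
K = -205
S(Q, T) = 2*T
√(59933 + S(417, K)) = √(59933 + 2*(-205)) = √(59933 - 410) = √59523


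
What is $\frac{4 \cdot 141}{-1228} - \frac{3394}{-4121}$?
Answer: $\frac{460897}{1265147} \approx 0.3643$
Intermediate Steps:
$\frac{4 \cdot 141}{-1228} - \frac{3394}{-4121} = 564 \left(- \frac{1}{1228}\right) - - \frac{3394}{4121} = - \frac{141}{307} + \frac{3394}{4121} = \frac{460897}{1265147}$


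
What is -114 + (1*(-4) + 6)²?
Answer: -110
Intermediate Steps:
-114 + (1*(-4) + 6)² = -114 + (-4 + 6)² = -114 + 2² = -114 + 4 = -110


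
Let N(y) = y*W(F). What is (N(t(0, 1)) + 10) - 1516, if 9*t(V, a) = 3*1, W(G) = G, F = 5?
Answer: -4513/3 ≈ -1504.3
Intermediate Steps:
t(V, a) = 1/3 (t(V, a) = (3*1)/9 = (1/9)*3 = 1/3)
N(y) = 5*y (N(y) = y*5 = 5*y)
(N(t(0, 1)) + 10) - 1516 = (5*(1/3) + 10) - 1516 = (5/3 + 10) - 1516 = 35/3 - 1516 = -4513/3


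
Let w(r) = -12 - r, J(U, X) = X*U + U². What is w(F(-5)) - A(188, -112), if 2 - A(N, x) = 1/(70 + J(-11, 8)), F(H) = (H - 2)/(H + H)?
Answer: -15131/1030 ≈ -14.690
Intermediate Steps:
J(U, X) = U² + U*X (J(U, X) = U*X + U² = U² + U*X)
F(H) = (-2 + H)/(2*H) (F(H) = (-2 + H)/((2*H)) = (-2 + H)*(1/(2*H)) = (-2 + H)/(2*H))
A(N, x) = 205/103 (A(N, x) = 2 - 1/(70 - 11*(-11 + 8)) = 2 - 1/(70 - 11*(-3)) = 2 - 1/(70 + 33) = 2 - 1/103 = 205/103)
w(F(-5)) - A(188, -112) = (-12 - (-2 - 5)/(2*(-5))) - 1*205/103 = (-12 - (-1)*(-7)/(2*5)) - 205/103 = (-12 - 1*7/10) - 205/103 = (-12 - 7/10) - 205/103 = -127/10 - 205/103 = -15131/1030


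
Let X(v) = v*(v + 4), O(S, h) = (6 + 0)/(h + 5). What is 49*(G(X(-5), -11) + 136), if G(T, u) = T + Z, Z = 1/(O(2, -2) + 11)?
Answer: 89866/13 ≈ 6912.8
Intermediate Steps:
O(S, h) = 6/(5 + h)
Z = 1/13 (Z = 1/(6/(5 - 2) + 11) = 1/(6/3 + 11) = 1/(6*(1/3) + 11) = 1/(2 + 11) = 1/13 ≈ 0.076923)
X(v) = v*(4 + v)
G(T, u) = 1/13 + T (G(T, u) = T + 1/13 = 1/13 + T)
49*(G(X(-5), -11) + 136) = 49*((1/13 - 5*(4 - 5)) + 136) = 49*((1/13 - 5*(-1)) + 136) = 49*((1/13 + 5) + 136) = 49*(66/13 + 136) = 49*(1834/13) = 89866/13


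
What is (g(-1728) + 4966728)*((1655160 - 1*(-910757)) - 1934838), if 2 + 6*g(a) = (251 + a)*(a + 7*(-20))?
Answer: 3424592475793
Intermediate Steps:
g(a) = -⅓ + (-140 + a)*(251 + a)/6 (g(a) = -⅓ + ((251 + a)*(a + 7*(-20)))/6 = -⅓ + ((251 + a)*(a - 140))/6 = -⅓ + ((251 + a)*(-140 + a))/6 = -⅓ + ((-140 + a)*(251 + a))/6 = -⅓ + (-140 + a)*(251 + a)/6)
(g(-1728) + 4966728)*((1655160 - 1*(-910757)) - 1934838) = ((-5857 + (⅙)*(-1728)² + (37/2)*(-1728)) + 4966728)*((1655160 - 1*(-910757)) - 1934838) = ((-5857 + (⅙)*2985984 - 31968) + 4966728)*((1655160 + 910757) - 1934838) = ((-5857 + 497664 - 31968) + 4966728)*(2565917 - 1934838) = (459839 + 4966728)*631079 = 5426567*631079 = 3424592475793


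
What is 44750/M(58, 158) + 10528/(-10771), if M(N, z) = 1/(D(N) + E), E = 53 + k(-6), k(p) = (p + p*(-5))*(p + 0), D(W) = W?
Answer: -15906084778/10771 ≈ -1.4768e+6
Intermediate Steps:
k(p) = -4*p² (k(p) = (p - 5*p)*p = (-4*p)*p = -4*p²)
E = -91 (E = 53 - 4*(-6)² = 53 - 4*36 = 53 - 144 = -91)
M(N, z) = 1/(-91 + N) (M(N, z) = 1/(N - 91) = 1/(-91 + N))
44750/M(58, 158) + 10528/(-10771) = 44750/(1/(-91 + 58)) + 10528/(-10771) = 44750/(1/(-33)) + 10528*(-1/10771) = 44750/(-1/33) - 10528/10771 = 44750*(-33) - 10528/10771 = -1476750 - 10528/10771 = -15906084778/10771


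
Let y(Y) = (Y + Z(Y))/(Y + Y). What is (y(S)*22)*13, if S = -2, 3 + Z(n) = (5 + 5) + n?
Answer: -429/2 ≈ -214.50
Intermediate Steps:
Z(n) = 7 + n (Z(n) = -3 + ((5 + 5) + n) = -3 + (10 + n) = 7 + n)
y(Y) = (7 + 2*Y)/(2*Y) (y(Y) = (Y + (7 + Y))/(Y + Y) = (7 + 2*Y)/((2*Y)) = (7 + 2*Y)*(1/(2*Y)) = (7 + 2*Y)/(2*Y))
(y(S)*22)*13 = (((7/2 - 2)/(-2))*22)*13 = (-½*3/2*22)*13 = -¾*22*13 = -33/2*13 = -429/2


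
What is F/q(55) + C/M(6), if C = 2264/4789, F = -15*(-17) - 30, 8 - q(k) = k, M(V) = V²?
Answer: -9671123/2025747 ≈ -4.7741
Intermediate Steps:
q(k) = 8 - k
F = 225 (F = 255 - 30 = 225)
C = 2264/4789 (C = 2264*(1/4789) = 2264/4789 ≈ 0.47275)
F/q(55) + C/M(6) = 225/(8 - 1*55) + 2264/(4789*(6²)) = 225/(8 - 55) + (2264/4789)/36 = 225/(-47) + (2264/4789)*(1/36) = 225*(-1/47) + 566/43101 = -225/47 + 566/43101 = -9671123/2025747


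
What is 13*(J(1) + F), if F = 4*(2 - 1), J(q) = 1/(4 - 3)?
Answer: 65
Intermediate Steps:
J(q) = 1 (J(q) = 1/1 = 1)
F = 4 (F = 4*1 = 4)
13*(J(1) + F) = 13*(1 + 4) = 13*5 = 65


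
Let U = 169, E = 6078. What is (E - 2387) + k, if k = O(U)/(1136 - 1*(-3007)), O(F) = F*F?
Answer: 15320374/4143 ≈ 3697.9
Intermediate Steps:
O(F) = F**2
k = 28561/4143 (k = 169**2/(1136 - 1*(-3007)) = 28561/(1136 + 3007) = 28561/4143 ≈ 6.8938)
(E - 2387) + k = (6078 - 2387) + 28561/4143 = 3691 + 28561/4143 = 15320374/4143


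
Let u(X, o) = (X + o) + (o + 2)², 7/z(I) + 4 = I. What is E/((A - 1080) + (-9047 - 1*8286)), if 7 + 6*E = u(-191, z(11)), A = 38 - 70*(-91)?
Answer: 94/36015 ≈ 0.0026100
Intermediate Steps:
z(I) = 7/(-4 + I)
A = 6408 (A = 38 + 6370 = 6408)
u(X, o) = X + o + (2 + o)² (u(X, o) = (X + o) + (2 + o)² = X + o + (2 + o)²)
E = -94/3 (E = -7/6 + (-191 + 7/(-4 + 11) + (2 + 7/(-4 + 11))²)/6 = -7/6 + (-191 + 7/7 + (2 + 7/7)²)/6 = -7/6 + (-191 + 7*(⅐) + (2 + 7*(⅐))²)/6 = -7/6 + (-191 + 1 + (2 + 1)²)/6 = -7/6 + (-191 + 1 + 3²)/6 = -7/6 + (-191 + 1 + 9)/6 = -7/6 + (⅙)*(-181) = -7/6 - 181/6 = -94/3 ≈ -31.333)
E/((A - 1080) + (-9047 - 1*8286)) = -94/(3*((6408 - 1080) + (-9047 - 1*8286))) = -94/(3*(5328 + (-9047 - 8286))) = -94/(3*(5328 - 17333)) = -94/3/(-12005) = -94/3*(-1/12005) = 94/36015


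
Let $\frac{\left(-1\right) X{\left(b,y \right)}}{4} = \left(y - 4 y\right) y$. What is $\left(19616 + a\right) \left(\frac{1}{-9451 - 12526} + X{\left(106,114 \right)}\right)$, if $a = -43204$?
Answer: $- \frac{80844499345564}{21977} \approx -3.6786 \cdot 10^{9}$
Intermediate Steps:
$X{\left(b,y \right)} = 12 y^{2}$ ($X{\left(b,y \right)} = - 4 \left(y - 4 y\right) y = - 4 - 3 y y = - 4 \left(- 3 y^{2}\right) = 12 y^{2}$)
$\left(19616 + a\right) \left(\frac{1}{-9451 - 12526} + X{\left(106,114 \right)}\right) = \left(19616 - 43204\right) \left(\frac{1}{-9451 - 12526} + 12 \cdot 114^{2}\right) = - 23588 \left(\frac{1}{-21977} + 12 \cdot 12996\right) = - 23588 \left(- \frac{1}{21977} + 155952\right) = \left(-23588\right) \frac{3427357103}{21977} = - \frac{80844499345564}{21977}$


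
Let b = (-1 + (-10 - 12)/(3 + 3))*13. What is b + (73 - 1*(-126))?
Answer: 415/3 ≈ 138.33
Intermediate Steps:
b = -182/3 (b = (-1 - 22/6)*13 = (-1 - 22*⅙)*13 = (-1 - 11/3)*13 = -14/3*13 = -182/3 ≈ -60.667)
b + (73 - 1*(-126)) = -182/3 + (73 - 1*(-126)) = -182/3 + (73 + 126) = -182/3 + 199 = 415/3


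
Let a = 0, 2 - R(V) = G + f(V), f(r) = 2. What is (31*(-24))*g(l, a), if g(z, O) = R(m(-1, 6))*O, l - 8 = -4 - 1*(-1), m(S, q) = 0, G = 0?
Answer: 0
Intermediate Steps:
R(V) = 0 (R(V) = 2 - (0 + 2) = 2 - 1*2 = 2 - 2 = 0)
l = 5 (l = 8 + (-4 - 1*(-1)) = 8 + (-4 + 1) = 8 - 3 = 5)
g(z, O) = 0 (g(z, O) = 0*O = 0)
(31*(-24))*g(l, a) = (31*(-24))*0 = -744*0 = 0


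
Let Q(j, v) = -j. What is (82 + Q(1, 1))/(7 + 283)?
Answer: 81/290 ≈ 0.27931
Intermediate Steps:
(82 + Q(1, 1))/(7 + 283) = (82 - 1*1)/(7 + 283) = (82 - 1)/290 = 81*(1/290) = 81/290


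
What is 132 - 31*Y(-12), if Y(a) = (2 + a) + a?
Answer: 814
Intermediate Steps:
Y(a) = 2 + 2*a
132 - 31*Y(-12) = 132 - 31*(2 + 2*(-12)) = 132 - 31*(2 - 24) = 132 - 31*(-22) = 132 + 682 = 814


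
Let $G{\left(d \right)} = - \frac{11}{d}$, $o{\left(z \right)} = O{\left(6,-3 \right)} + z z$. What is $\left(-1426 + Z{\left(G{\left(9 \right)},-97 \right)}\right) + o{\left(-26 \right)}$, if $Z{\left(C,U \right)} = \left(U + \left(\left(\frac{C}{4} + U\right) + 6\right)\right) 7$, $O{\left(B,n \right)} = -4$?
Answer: $- \frac{74597}{36} \approx -2072.1$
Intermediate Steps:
$o{\left(z \right)} = -4 + z^{2}$ ($o{\left(z \right)} = -4 + z z = -4 + z^{2}$)
$Z{\left(C,U \right)} = 42 + 14 U + \frac{7 C}{4}$ ($Z{\left(C,U \right)} = \left(U + \left(\left(C \frac{1}{4} + U\right) + 6\right)\right) 7 = \left(U + \left(\left(\frac{C}{4} + U\right) + 6\right)\right) 7 = \left(U + \left(\left(U + \frac{C}{4}\right) + 6\right)\right) 7 = \left(U + \left(6 + U + \frac{C}{4}\right)\right) 7 = \left(6 + 2 U + \frac{C}{4}\right) 7 = 42 + 14 U + \frac{7 C}{4}$)
$\left(-1426 + Z{\left(G{\left(9 \right)},-97 \right)}\right) + o{\left(-26 \right)} = \left(-1426 + \left(42 + 14 \left(-97\right) + \frac{7 \left(- \frac{11}{9}\right)}{4}\right)\right) - \left(4 - \left(-26\right)^{2}\right) = \left(-1426 + \left(42 - 1358 + \frac{7 \left(\left(-11\right) \frac{1}{9}\right)}{4}\right)\right) + \left(-4 + 676\right) = \left(-1426 + \left(42 - 1358 + \frac{7}{4} \left(- \frac{11}{9}\right)\right)\right) + 672 = \left(-1426 - \frac{47453}{36}\right) + 672 = - \frac{98789}{36} + 672 = - \frac{74597}{36}$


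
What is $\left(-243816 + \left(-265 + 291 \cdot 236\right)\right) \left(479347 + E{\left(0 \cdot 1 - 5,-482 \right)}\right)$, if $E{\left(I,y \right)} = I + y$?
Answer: $-83994438300$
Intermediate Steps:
$\left(-243816 + \left(-265 + 291 \cdot 236\right)\right) \left(479347 + E{\left(0 \cdot 1 - 5,-482 \right)}\right) = \left(-243816 + \left(-265 + 291 \cdot 236\right)\right) \left(479347 + \left(\left(0 \cdot 1 - 5\right) - 482\right)\right) = \left(-243816 + \left(-265 + 68676\right)\right) \left(479347 + \left(\left(0 - 5\right) - 482\right)\right) = \left(-243816 + 68411\right) \left(479347 - 487\right) = - 175405 \left(479347 - 487\right) = \left(-175405\right) 478860 = -83994438300$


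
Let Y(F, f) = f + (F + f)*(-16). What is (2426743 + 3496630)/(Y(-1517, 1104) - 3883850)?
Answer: -5923373/3876138 ≈ -1.5282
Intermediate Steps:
Y(F, f) = -16*F - 15*f (Y(F, f) = f + (-16*F - 16*f) = -16*F - 15*f)
(2426743 + 3496630)/(Y(-1517, 1104) - 3883850) = (2426743 + 3496630)/((-16*(-1517) - 15*1104) - 3883850) = 5923373/((24272 - 16560) - 3883850) = 5923373/(7712 - 3883850) = 5923373/(-3876138) = 5923373*(-1/3876138) = -5923373/3876138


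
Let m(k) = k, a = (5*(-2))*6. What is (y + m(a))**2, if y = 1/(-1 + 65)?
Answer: 14737921/4096 ≈ 3598.1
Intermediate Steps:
a = -60 (a = -10*6 = -60)
y = 1/64 ≈ 0.015625
(y + m(a))**2 = (1/64 - 60)**2 = (-3839/64)**2 = 14737921/4096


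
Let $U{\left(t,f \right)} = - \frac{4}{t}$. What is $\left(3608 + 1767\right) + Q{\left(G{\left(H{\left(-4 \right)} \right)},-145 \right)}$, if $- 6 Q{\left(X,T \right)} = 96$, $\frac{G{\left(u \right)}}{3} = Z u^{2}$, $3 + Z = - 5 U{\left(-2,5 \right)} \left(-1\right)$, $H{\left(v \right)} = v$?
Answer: $5359$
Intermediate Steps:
$Z = 7$ ($Z = -3 + - 5 \left(- \frac{4}{-2}\right) \left(-1\right) = -3 + - 5 \left(\left(-4\right) \left(- \frac{1}{2}\right)\right) \left(-1\right) = -3 + \left(-5\right) 2 \left(-1\right) = -3 - -10 = -3 + 10 = 7$)
$G{\left(u \right)} = 21 u^{2}$ ($G{\left(u \right)} = 3 \cdot 7 u^{2} = 21 u^{2}$)
$Q{\left(X,T \right)} = -16$ ($Q{\left(X,T \right)} = \left(- \frac{1}{6}\right) 96 = -16$)
$\left(3608 + 1767\right) + Q{\left(G{\left(H{\left(-4 \right)} \right)},-145 \right)} = \left(3608 + 1767\right) - 16 = 5375 - 16 = 5359$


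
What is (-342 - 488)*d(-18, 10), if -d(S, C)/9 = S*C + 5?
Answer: -1307250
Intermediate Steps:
d(S, C) = -45 - 9*C*S (d(S, C) = -9*(S*C + 5) = -9*(C*S + 5) = -9*(5 + C*S) = -45 - 9*C*S)
(-342 - 488)*d(-18, 10) = (-342 - 488)*(-45 - 9*10*(-18)) = -830*(-45 + 1620) = -830*1575 = -1307250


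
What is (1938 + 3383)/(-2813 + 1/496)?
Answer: -2639216/1395247 ≈ -1.8916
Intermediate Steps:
(1938 + 3383)/(-2813 + 1/496) = 5321/(-2813 + 1/496) = 5321/(-1395247/496) = 5321*(-496/1395247) = -2639216/1395247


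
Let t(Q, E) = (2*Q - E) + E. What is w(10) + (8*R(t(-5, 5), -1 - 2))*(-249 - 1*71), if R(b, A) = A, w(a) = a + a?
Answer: 7700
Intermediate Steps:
w(a) = 2*a
t(Q, E) = 2*Q (t(Q, E) = (-E + 2*Q) + E = 2*Q)
w(10) + (8*R(t(-5, 5), -1 - 2))*(-249 - 1*71) = 2*10 + (8*(-1 - 2))*(-249 - 1*71) = 20 + (8*(-3))*(-249 - 71) = 20 - 24*(-320) = 20 + 7680 = 7700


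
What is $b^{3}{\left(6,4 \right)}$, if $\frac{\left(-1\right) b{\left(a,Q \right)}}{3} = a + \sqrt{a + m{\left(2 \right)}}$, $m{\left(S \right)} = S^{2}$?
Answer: $-10692 - 3186 \sqrt{10} \approx -20767.0$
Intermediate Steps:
$b{\left(a,Q \right)} = - 3 a - 3 \sqrt{4 + a}$ ($b{\left(a,Q \right)} = - 3 \left(a + \sqrt{a + 2^{2}}\right) = - 3 \left(a + \sqrt{a + 4}\right) = - 3 \left(a + \sqrt{4 + a}\right) = - 3 a - 3 \sqrt{4 + a}$)
$b^{3}{\left(6,4 \right)} = \left(\left(-3\right) 6 - 3 \sqrt{4 + 6}\right)^{3} = \left(-18 - 3 \sqrt{10}\right)^{3}$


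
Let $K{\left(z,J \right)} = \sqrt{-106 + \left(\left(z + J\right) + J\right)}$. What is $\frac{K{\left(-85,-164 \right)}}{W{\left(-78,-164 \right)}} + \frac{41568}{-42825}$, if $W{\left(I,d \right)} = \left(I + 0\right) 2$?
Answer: $- \frac{13856}{14275} - \frac{i \sqrt{519}}{156} \approx -0.97065 - 0.14604 i$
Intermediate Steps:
$W{\left(I,d \right)} = 2 I$ ($W{\left(I,d \right)} = I 2 = 2 I$)
$K{\left(z,J \right)} = \sqrt{-106 + z + 2 J}$ ($K{\left(z,J \right)} = \sqrt{-106 + \left(\left(J + z\right) + J\right)} = \sqrt{-106 + \left(z + 2 J\right)} = \sqrt{-106 + z + 2 J}$)
$\frac{K{\left(-85,-164 \right)}}{W{\left(-78,-164 \right)}} + \frac{41568}{-42825} = \frac{\sqrt{-106 - 85 + 2 \left(-164\right)}}{2 \left(-78\right)} + \frac{41568}{-42825} = \frac{\sqrt{-106 - 85 - 328}}{-156} + 41568 \left(- \frac{1}{42825}\right) = \sqrt{-519} \left(- \frac{1}{156}\right) - \frac{13856}{14275} = i \sqrt{519} \left(- \frac{1}{156}\right) - \frac{13856}{14275} = - \frac{i \sqrt{519}}{156} - \frac{13856}{14275} = - \frac{13856}{14275} - \frac{i \sqrt{519}}{156}$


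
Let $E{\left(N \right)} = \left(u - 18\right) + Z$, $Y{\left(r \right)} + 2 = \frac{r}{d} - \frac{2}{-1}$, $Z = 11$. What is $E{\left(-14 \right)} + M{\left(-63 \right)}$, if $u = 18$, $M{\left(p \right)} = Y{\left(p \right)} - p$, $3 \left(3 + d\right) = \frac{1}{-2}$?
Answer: $\frac{1784}{19} \approx 93.895$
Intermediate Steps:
$d = - \frac{19}{6}$ ($d = -3 + \frac{1}{3 \left(-2\right)} = -3 + \frac{1}{3} \left(- \frac{1}{2}\right) = -3 - \frac{1}{6} = - \frac{19}{6} \approx -3.1667$)
$Y{\left(r \right)} = - \frac{6 r}{19}$ ($Y{\left(r \right)} = -2 + \left(\frac{r}{- \frac{19}{6}} - \frac{2}{-1}\right) = -2 + \left(r \left(- \frac{6}{19}\right) - -2\right) = -2 - \left(-2 + \frac{6 r}{19}\right) = - \frac{6 r}{19}$)
$M{\left(p \right)} = - \frac{25 p}{19}$ ($M{\left(p \right)} = - \frac{6 p}{19} - p = - \frac{25 p}{19}$)
$E{\left(N \right)} = 11$ ($E{\left(N \right)} = \left(18 - 18\right) + 11 = 0 + 11 = 11$)
$E{\left(-14 \right)} + M{\left(-63 \right)} = 11 - - \frac{1575}{19} = 11 + \frac{1575}{19} = \frac{1784}{19}$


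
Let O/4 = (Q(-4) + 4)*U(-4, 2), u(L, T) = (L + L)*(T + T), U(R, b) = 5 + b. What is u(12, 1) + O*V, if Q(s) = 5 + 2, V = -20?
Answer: -6112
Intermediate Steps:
u(L, T) = 4*L*T (u(L, T) = (2*L)*(2*T) = 4*L*T)
Q(s) = 7
O = 308 (O = 4*((7 + 4)*(5 + 2)) = 4*(11*7) = 4*77 = 308)
u(12, 1) + O*V = 4*12*1 + 308*(-20) = 48 - 6160 = -6112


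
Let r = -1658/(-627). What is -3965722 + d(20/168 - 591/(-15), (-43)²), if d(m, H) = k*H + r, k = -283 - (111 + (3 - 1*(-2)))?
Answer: -2949075913/627 ≈ -4.7035e+6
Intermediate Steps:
k = -399 (k = -283 - (111 + (3 + 2)) = -283 - (111 + 5) = -283 - 1*116 = -283 - 116 = -399)
r = 1658/627 (r = -1658*(-1/627) = 1658/627 ≈ 2.6443)
d(m, H) = 1658/627 - 399*H (d(m, H) = -399*H + 1658/627 = 1658/627 - 399*H)
-3965722 + d(20/168 - 591/(-15), (-43)²) = -3965722 + (1658/627 - 399*(-43)²) = -3965722 + (1658/627 - 399*1849) = -3965722 + (1658/627 - 737751) = -3965722 - 462568219/627 = -2949075913/627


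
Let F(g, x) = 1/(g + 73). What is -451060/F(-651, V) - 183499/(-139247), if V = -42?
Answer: 36303458735459/139247 ≈ 2.6071e+8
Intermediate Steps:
F(g, x) = 1/(73 + g)
-451060/F(-651, V) - 183499/(-139247) = -451060/(1/(73 - 651)) - 183499/(-139247) = -451060/(1/(-578)) - 183499*(-1/139247) = -451060/(-1/578) + 183499/139247 = -451060*(-578) + 183499/139247 = 260712680 + 183499/139247 = 36303458735459/139247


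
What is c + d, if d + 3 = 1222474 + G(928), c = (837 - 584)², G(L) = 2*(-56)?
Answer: 1286368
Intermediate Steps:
G(L) = -112
c = 64009 (c = 253² = 64009)
d = 1222359 (d = -3 + (1222474 - 112) = -3 + 1222362 = 1222359)
c + d = 64009 + 1222359 = 1286368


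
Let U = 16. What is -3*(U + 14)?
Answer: -90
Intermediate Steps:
-3*(U + 14) = -3*(16 + 14) = -3*30 = -90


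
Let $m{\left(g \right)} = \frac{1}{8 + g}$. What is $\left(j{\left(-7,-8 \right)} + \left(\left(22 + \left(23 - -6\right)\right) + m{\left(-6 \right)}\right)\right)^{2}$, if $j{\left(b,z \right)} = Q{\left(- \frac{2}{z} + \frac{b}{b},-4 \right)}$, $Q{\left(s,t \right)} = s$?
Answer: $\frac{44521}{16} \approx 2782.6$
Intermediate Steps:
$j{\left(b,z \right)} = 1 - \frac{2}{z}$ ($j{\left(b,z \right)} = - \frac{2}{z} + \frac{b}{b} = - \frac{2}{z} + 1 = 1 - \frac{2}{z}$)
$\left(j{\left(-7,-8 \right)} + \left(\left(22 + \left(23 - -6\right)\right) + m{\left(-6 \right)}\right)\right)^{2} = \left(\frac{-2 - 8}{-8} + \left(\left(22 + \left(23 - -6\right)\right) + \frac{1}{8 - 6}\right)\right)^{2} = \left(\left(- \frac{1}{8}\right) \left(-10\right) + \left(\left(22 + \left(23 + 6\right)\right) + \frac{1}{2}\right)\right)^{2} = \left(\frac{5}{4} + \left(\left(22 + 29\right) + \frac{1}{2}\right)\right)^{2} = \left(\frac{5}{4} + \left(51 + \frac{1}{2}\right)\right)^{2} = \left(\frac{5}{4} + \frac{103}{2}\right)^{2} = \left(\frac{211}{4}\right)^{2} = \frac{44521}{16}$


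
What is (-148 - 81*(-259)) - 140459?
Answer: -119628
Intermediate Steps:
(-148 - 81*(-259)) - 140459 = (-148 + 20979) - 140459 = 20831 - 140459 = -119628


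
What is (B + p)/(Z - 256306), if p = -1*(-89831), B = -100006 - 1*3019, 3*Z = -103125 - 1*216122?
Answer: 39582/1088165 ≈ 0.036375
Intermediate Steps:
Z = -319247/3 (Z = (-103125 - 1*216122)/3 = (-103125 - 216122)/3 = (⅓)*(-319247) = -319247/3 ≈ -1.0642e+5)
B = -103025 (B = -100006 - 3019 = -103025)
p = 89831
(B + p)/(Z - 256306) = (-103025 + 89831)/(-319247/3 - 256306) = -13194/(-1088165/3) = -13194*(-3/1088165) = 39582/1088165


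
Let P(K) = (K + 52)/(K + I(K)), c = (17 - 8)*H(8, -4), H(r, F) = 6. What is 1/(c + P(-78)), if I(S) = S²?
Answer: 231/12473 ≈ 0.018520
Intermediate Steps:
c = 54 (c = (17 - 8)*6 = 9*6 = 54)
P(K) = (52 + K)/(K + K²) (P(K) = (K + 52)/(K + K²) = (52 + K)/(K + K²))
1/(c + P(-78)) = 1/(54 + (52 - 78)/((-78)*(1 - 78))) = 1/(54 - 1/78*(-26)/(-77)) = 1/(54 - 1/78*(-1/77)*(-26)) = 1/(54 - 1/231) = 1/(12473/231) = 231/12473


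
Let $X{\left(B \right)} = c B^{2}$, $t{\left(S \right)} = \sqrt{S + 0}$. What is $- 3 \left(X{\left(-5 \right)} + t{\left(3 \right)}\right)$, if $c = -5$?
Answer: $375 - 3 \sqrt{3} \approx 369.8$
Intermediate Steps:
$t{\left(S \right)} = \sqrt{S}$
$X{\left(B \right)} = - 5 B^{2}$
$- 3 \left(X{\left(-5 \right)} + t{\left(3 \right)}\right) = - 3 \left(- 5 \left(-5\right)^{2} + \sqrt{3}\right) = - 3 \left(\left(-5\right) 25 + \sqrt{3}\right) = - 3 \left(-125 + \sqrt{3}\right) = 375 - 3 \sqrt{3}$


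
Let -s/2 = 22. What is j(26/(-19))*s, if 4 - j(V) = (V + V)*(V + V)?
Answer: 55440/361 ≈ 153.57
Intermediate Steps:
s = -44 (s = -2*22 = -44)
j(V) = 4 - 4*V² (j(V) = 4 - (V + V)*(V + V) = 4 - 2*V*2*V = 4 - 4*V²)
j(26/(-19))*s = (4 - 4*(26/(-19))²)*(-44) = (4 - 4*(26*(-1/19))²)*(-44) = (4 - 4*(-26/19)²)*(-44) = (4 - 4*676/361)*(-44) = (4 - 2704/361)*(-44) = -1260/361*(-44) = 55440/361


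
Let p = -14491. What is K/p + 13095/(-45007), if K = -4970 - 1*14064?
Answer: 666903593/652196437 ≈ 1.0226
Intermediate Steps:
K = -19034 (K = -4970 - 14064 = -19034)
K/p + 13095/(-45007) = -19034/(-14491) + 13095/(-45007) = -19034*(-1/14491) + 13095*(-1/45007) = 19034/14491 - 13095/45007 = 666903593/652196437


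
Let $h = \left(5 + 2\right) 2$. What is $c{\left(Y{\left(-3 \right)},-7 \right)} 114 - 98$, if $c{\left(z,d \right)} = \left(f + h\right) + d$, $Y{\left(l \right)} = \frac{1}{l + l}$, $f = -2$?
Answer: $472$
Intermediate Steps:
$Y{\left(l \right)} = \frac{1}{2 l}$
$h = 14$ ($h = 7 \cdot 2 = 14$)
$c{\left(z,d \right)} = 12 + d$ ($c{\left(z,d \right)} = \left(-2 + 14\right) + d = 12 + d$)
$c{\left(Y{\left(-3 \right)},-7 \right)} 114 - 98 = \left(12 - 7\right) 114 - 98 = 5 \cdot 114 - 98 = 570 - 98 = 472$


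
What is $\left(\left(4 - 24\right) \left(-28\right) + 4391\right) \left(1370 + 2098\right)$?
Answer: $17170068$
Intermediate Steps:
$\left(\left(4 - 24\right) \left(-28\right) + 4391\right) \left(1370 + 2098\right) = \left(\left(-20\right) \left(-28\right) + 4391\right) 3468 = \left(560 + 4391\right) 3468 = 4951 \cdot 3468 = 17170068$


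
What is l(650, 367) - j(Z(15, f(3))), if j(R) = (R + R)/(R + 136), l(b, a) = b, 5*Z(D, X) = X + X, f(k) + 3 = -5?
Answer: 53954/83 ≈ 650.05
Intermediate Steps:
f(k) = -8 (f(k) = -3 - 5 = -8)
Z(D, X) = 2*X/5 (Z(D, X) = (X + X)/5 = (2*X)/5 = 2*X/5)
j(R) = 2*R/(136 + R) (j(R) = (2*R)/(136 + R) = 2*R/(136 + R))
l(650, 367) - j(Z(15, f(3))) = 650 - 2*(⅖)*(-8)/(136 + (⅖)*(-8)) = 650 - 2*(-16)/(5*(136 - 16/5)) = 650 - 2*(-16)/(5*664/5) = 650 - 2*(-16)*5/(5*664) = 650 - 1*(-4/83) = 650 + 4/83 = 53954/83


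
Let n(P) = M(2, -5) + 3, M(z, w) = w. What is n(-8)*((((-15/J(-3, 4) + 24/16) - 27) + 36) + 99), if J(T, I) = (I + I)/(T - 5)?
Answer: -249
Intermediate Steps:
J(T, I) = 2*I/(-5 + T) (J(T, I) = (2*I)/(-5 + T) = 2*I/(-5 + T))
n(P) = -2 (n(P) = -5 + 3 = -2)
n(-8)*((((-15/J(-3, 4) + 24/16) - 27) + 36) + 99) = -2*((((-15/(2*4/(-5 - 3)) + 24/16) - 27) + 36) + 99) = -2*((((-15/(2*4/(-8)) + 24*(1/16)) - 27) + 36) + 99) = -2*((((-15/(2*4*(-⅛)) + 3/2) - 27) + 36) + 99) = -2*((((-15/(-1) + 3/2) - 27) + 36) + 99) = -2*((((-15*(-1) + 3/2) - 27) + 36) + 99) = -2*((((15 + 3/2) - 27) + 36) + 99) = -2*(((33/2 - 27) + 36) + 99) = -2*((-21/2 + 36) + 99) = -2*(51/2 + 99) = -2*249/2 = -249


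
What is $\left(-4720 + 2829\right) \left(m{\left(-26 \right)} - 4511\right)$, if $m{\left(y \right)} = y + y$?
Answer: $8628633$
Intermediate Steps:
$m{\left(y \right)} = 2 y$
$\left(-4720 + 2829\right) \left(m{\left(-26 \right)} - 4511\right) = \left(-4720 + 2829\right) \left(2 \left(-26\right) - 4511\right) = - 1891 \left(-52 - 4511\right) = \left(-1891\right) \left(-4563\right) = 8628633$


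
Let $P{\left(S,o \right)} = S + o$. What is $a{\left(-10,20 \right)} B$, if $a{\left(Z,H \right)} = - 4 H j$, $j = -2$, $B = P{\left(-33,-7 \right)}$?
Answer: $-6400$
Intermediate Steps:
$B = -40$ ($B = -33 - 7 = -40$)
$a{\left(Z,H \right)} = 8 H$ ($a{\left(Z,H \right)} = - 4 H \left(-2\right) = 8 H$)
$a{\left(-10,20 \right)} B = 8 \cdot 20 \left(-40\right) = 160 \left(-40\right) = -6400$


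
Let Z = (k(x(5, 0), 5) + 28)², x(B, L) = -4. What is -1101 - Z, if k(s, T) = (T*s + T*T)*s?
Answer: -1165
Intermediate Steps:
k(s, T) = s*(T² + T*s) (k(s, T) = (T*s + T²)*s = (T² + T*s)*s = s*(T² + T*s))
Z = 64 (Z = (5*(-4)*(5 - 4) + 28)² = (5*(-4)*1 + 28)² = (-20 + 28)² = 8² = 64)
-1101 - Z = -1101 - 1*64 = -1101 - 64 = -1165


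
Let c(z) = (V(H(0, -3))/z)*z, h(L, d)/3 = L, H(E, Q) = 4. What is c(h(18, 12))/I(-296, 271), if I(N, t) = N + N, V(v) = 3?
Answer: -3/592 ≈ -0.0050676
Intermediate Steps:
h(L, d) = 3*L
I(N, t) = 2*N
c(z) = 3 (c(z) = (3/z)*z = 3)
c(h(18, 12))/I(-296, 271) = 3/((2*(-296))) = 3/(-592) = 3*(-1/592) = -3/592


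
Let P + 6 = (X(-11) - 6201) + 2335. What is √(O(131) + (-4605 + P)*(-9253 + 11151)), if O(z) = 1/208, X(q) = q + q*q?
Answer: I*√42941050451/52 ≈ 3985.0*I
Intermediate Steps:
X(q) = q + q²
P = -3762 (P = -6 + ((-11*(1 - 11) - 6201) + 2335) = -6 + ((-11*(-10) - 6201) + 2335) = -6 + ((110 - 6201) + 2335) = -6 + (-6091 + 2335) = -6 - 3756 = -3762)
O(z) = 1/208
√(O(131) + (-4605 + P)*(-9253 + 11151)) = √(1/208 + (-4605 - 3762)*(-9253 + 11151)) = √(1/208 - 8367*1898) = √(1/208 - 15880566) = √(-3303157727/208) = I*√42941050451/52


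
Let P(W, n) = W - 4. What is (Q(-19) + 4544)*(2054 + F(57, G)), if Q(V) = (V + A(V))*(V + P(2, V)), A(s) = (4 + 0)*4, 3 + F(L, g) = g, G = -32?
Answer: 9301533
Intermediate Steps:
F(L, g) = -3 + g
P(W, n) = -4 + W
A(s) = 16 (A(s) = 4*4 = 16)
Q(V) = (-2 + V)*(16 + V) (Q(V) = (V + 16)*(V + (-4 + 2)) = (16 + V)*(V - 2) = (16 + V)*(-2 + V) = (-2 + V)*(16 + V))
(Q(-19) + 4544)*(2054 + F(57, G)) = ((-32 + (-19)² + 14*(-19)) + 4544)*(2054 + (-3 - 32)) = ((-32 + 361 - 266) + 4544)*(2054 - 35) = (63 + 4544)*2019 = 4607*2019 = 9301533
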